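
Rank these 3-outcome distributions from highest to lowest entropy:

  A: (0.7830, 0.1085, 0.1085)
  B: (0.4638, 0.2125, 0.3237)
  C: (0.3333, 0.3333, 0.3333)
C > B > A

Key insight: Entropy is maximized by uniform distributions and minimized by concentrated distributions.

- Uniform distributions have maximum entropy log₂(3) = 1.5850 bits
- The more "peaked" or concentrated a distribution, the lower its entropy

Entropies:
  H(A) = 0.9717 bits
  H(B) = 1.5156 bits
  H(C) = 1.5850 bits

Ranking: C > B > A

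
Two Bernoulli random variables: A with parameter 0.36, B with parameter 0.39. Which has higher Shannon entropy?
B

For binary distributions, entropy is maximized at p=0.5 and decreases as p moves toward 0 or 1.

H(A) = H(0.36) = 0.9427 bits
H(B) = H(0.39) = 0.9648 bits

Distribution B (p=0.39) is closer to uniform (p=0.5), so it has higher entropy.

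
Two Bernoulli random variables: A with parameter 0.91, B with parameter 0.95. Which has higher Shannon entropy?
A

For binary distributions, entropy is maximized at p=0.5 and decreases as p moves toward 0 or 1.

H(A) = H(0.91) = 0.4365 bits
H(B) = H(0.95) = 0.2864 bits

Distribution A (p=0.91) is closer to uniform (p=0.5), so it has higher entropy.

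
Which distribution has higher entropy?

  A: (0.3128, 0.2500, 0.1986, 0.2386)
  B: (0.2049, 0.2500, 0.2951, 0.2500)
B

Both distributions are close to uniform, making this a harder comparison.

H(A) = 1.9809 bits
H(B) = 1.9882 bits

The distribution closer to uniform has higher entropy.
Answer: B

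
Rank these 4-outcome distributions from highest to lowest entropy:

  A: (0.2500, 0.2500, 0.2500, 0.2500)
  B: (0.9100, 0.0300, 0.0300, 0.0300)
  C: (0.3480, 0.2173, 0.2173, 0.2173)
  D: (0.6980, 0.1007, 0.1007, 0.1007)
A > C > D > B

Key insight: Entropy is maximized by uniform distributions and minimized by concentrated distributions.

Entropies:
  H(A) = 2.0000 bits
  H(B) = 0.5791 bits
  H(C) = 1.9657 bits
  H(D) = 1.3624 bits

Ranking: A > C > D > B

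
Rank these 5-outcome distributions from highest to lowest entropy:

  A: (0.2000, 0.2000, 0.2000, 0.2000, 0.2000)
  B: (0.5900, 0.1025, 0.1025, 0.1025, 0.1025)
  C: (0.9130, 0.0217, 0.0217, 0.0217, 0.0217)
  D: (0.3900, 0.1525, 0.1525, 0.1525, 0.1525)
A > D > B > C

Key insight: Entropy is maximized by uniform distributions and minimized by concentrated distributions.

Entropies:
  H(A) = 2.3219 bits
  H(B) = 1.7965 bits
  H(C) = 0.6004 bits
  H(D) = 2.1848 bits

Ranking: A > D > B > C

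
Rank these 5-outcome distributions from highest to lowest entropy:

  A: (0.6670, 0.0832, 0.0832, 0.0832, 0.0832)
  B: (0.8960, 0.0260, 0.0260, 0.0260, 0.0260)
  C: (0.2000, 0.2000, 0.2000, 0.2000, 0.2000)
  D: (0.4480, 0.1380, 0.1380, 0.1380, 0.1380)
C > D > A > B

Key insight: Entropy is maximized by uniform distributions and minimized by concentrated distributions.

Entropies:
  H(A) = 1.5840 bits
  H(B) = 0.6895 bits
  H(C) = 2.3219 bits
  H(D) = 2.0962 bits

Ranking: C > D > A > B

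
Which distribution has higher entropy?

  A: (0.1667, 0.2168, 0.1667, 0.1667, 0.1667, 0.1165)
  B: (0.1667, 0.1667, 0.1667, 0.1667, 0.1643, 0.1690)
B

Both distributions are close to uniform, making this a harder comparison.

H(A) = 2.5628 bits
H(B) = 2.5849 bits

The distribution closer to uniform has higher entropy.
Answer: B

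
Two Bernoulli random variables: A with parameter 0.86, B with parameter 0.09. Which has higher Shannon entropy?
A

For binary distributions, entropy is maximized at p=0.5 and decreases as p moves toward 0 or 1.

H(A) = H(0.86) = 0.5842 bits
H(B) = H(0.09) = 0.4365 bits

Distribution A (p=0.86) is closer to uniform (p=0.5), so it has higher entropy.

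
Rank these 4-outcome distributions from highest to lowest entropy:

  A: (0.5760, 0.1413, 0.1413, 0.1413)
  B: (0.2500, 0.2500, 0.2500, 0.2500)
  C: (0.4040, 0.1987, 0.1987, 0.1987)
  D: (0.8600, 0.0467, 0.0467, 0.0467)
B > C > A > D

Key insight: Entropy is maximized by uniform distributions and minimized by concentrated distributions.

Entropies:
  H(A) = 1.6553 bits
  H(B) = 2.0000 bits
  H(C) = 1.9179 bits
  H(D) = 0.8061 bits

Ranking: B > C > A > D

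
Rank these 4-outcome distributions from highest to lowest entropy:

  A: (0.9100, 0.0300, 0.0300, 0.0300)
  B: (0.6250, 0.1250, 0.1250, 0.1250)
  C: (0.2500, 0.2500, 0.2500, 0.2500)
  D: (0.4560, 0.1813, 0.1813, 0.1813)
C > D > B > A

Key insight: Entropy is maximized by uniform distributions and minimized by concentrated distributions.

Entropies:
  H(A) = 0.5791 bits
  H(B) = 1.5488 bits
  H(C) = 2.0000 bits
  H(D) = 1.8566 bits

Ranking: C > D > B > A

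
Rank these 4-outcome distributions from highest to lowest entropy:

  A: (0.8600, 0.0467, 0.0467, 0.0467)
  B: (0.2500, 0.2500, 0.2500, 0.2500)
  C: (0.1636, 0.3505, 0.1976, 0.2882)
B > C > A

Key insight: Entropy is maximized by uniform distributions and minimized by concentrated distributions.

- Uniform distributions have maximum entropy log₂(4) = 2.0000 bits
- The more "peaked" or concentrated a distribution, the lower its entropy

Entropies:
  H(A) = 0.8061 bits
  H(B) = 2.0000 bits
  H(C) = 1.9370 bits

Ranking: B > C > A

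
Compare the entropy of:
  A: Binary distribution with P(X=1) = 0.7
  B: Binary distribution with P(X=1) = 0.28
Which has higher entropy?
A

For binary distributions, entropy is maximized at p=0.5 and decreases as p moves toward 0 or 1.

H(A) = H(0.7) = 0.8813 bits
H(B) = H(0.28) = 0.8555 bits

Distribution A (p=0.7) is closer to uniform (p=0.5), so it has higher entropy.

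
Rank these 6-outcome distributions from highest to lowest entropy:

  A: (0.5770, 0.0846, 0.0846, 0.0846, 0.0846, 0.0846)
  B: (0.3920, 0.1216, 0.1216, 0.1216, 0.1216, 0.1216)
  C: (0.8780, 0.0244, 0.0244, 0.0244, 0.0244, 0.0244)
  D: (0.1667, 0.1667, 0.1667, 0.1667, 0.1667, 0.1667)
D > B > A > C

Key insight: Entropy is maximized by uniform distributions and minimized by concentrated distributions.

Entropies:
  H(A) = 1.9650 bits
  H(B) = 2.3778 bits
  H(C) = 0.8184 bits
  H(D) = 2.5850 bits

Ranking: D > B > A > C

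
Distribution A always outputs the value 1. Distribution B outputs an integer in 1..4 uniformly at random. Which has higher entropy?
B

A is deterministic, so H(A) = 0. B is uniform over 4 outcomes, so H(B) = log₂(4) = 2.000 bits. Any distribution with genuine randomness has higher entropy than a deterministic one.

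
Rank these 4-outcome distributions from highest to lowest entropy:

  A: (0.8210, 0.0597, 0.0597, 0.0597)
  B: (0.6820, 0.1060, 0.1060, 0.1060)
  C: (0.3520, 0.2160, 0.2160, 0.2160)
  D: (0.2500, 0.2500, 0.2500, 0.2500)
D > C > B > A

Key insight: Entropy is maximized by uniform distributions and minimized by concentrated distributions.

Entropies:
  H(A) = 0.9616 bits
  H(B) = 1.4062 bits
  H(C) = 1.9629 bits
  H(D) = 2.0000 bits

Ranking: D > C > B > A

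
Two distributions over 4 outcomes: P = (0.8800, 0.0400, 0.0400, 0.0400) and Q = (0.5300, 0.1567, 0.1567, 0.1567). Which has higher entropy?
Q

P is highly concentrated on one outcome (88%), making it nearly deterministic. Q spreads its mass more evenly (max 53%). The more spread-out distribution has higher entropy: H(P) ≈ 0.720 bits, H(Q) ≈ 1.742 bits.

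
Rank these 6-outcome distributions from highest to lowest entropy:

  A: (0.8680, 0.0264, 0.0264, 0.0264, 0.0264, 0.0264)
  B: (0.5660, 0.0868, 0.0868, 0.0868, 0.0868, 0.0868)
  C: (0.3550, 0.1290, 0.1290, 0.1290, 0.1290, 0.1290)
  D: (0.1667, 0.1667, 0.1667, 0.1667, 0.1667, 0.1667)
D > C > B > A

Key insight: Entropy is maximized by uniform distributions and minimized by concentrated distributions.

Entropies:
  H(A) = 0.8694 bits
  H(B) = 1.9951 bits
  H(C) = 2.4361 bits
  H(D) = 2.5850 bits

Ranking: D > C > B > A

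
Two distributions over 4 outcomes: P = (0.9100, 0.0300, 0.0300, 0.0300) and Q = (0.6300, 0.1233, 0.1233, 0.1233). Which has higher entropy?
Q

P is highly concentrated on one outcome (91%), making it nearly deterministic. Q spreads its mass more evenly (max 63%). The more spread-out distribution has higher entropy: H(P) ≈ 0.579 bits, H(Q) ≈ 1.537 bits.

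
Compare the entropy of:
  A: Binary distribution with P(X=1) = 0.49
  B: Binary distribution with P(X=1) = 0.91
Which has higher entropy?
A

For binary distributions, entropy is maximized at p=0.5 and decreases as p moves toward 0 or 1.

H(A) = H(0.49) = 0.9997 bits
H(B) = H(0.91) = 0.4365 bits

Distribution A (p=0.49) is closer to uniform (p=0.5), so it has higher entropy.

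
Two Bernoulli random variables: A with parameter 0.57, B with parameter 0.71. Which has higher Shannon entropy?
A

For binary distributions, entropy is maximized at p=0.5 and decreases as p moves toward 0 or 1.

H(A) = H(0.57) = 0.9858 bits
H(B) = H(0.71) = 0.8687 bits

Distribution A (p=0.57) is closer to uniform (p=0.5), so it has higher entropy.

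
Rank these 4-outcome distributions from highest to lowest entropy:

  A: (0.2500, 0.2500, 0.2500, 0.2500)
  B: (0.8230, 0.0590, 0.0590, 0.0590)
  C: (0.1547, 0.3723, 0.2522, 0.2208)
A > C > B

Key insight: Entropy is maximized by uniform distributions and minimized by concentrated distributions.

- Uniform distributions have maximum entropy log₂(4) = 2.0000 bits
- The more "peaked" or concentrated a distribution, the lower its entropy

Entropies:
  H(A) = 2.0000 bits
  H(B) = 0.9540 bits
  H(C) = 1.9296 bits

Ranking: A > C > B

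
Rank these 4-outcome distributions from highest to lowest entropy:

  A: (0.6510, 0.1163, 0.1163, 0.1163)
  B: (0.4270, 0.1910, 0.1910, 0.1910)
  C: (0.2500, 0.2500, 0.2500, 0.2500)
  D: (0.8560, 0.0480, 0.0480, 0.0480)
C > B > A > D

Key insight: Entropy is maximized by uniform distributions and minimized by concentrated distributions.

Entropies:
  H(A) = 1.4863 bits
  H(B) = 1.8928 bits
  H(C) = 2.0000 bits
  H(D) = 0.8229 bits

Ranking: C > B > A > D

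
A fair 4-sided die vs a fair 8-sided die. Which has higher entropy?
8-sided die

Both are uniform distributions; for uniform over n outcomes, H = log₂(n). H(4-sided) = log₂(4) = 2.000 bits and H(8-sided) = log₂(8) = 3.000 bits. More outcomes in a uniform distribution means higher entropy.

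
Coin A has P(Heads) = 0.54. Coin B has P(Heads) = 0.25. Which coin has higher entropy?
A

For binary distributions, entropy is maximized at p=0.5 and decreases as p moves toward 0 or 1.

H(A) = H(0.54) = 0.9954 bits
H(B) = H(0.25) = 0.8113 bits

Distribution A (p=0.54) is closer to uniform (p=0.5), so it has higher entropy.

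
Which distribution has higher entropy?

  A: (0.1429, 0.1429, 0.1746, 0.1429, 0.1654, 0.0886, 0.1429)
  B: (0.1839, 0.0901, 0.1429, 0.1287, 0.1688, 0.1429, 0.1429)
A

Both distributions are close to uniform, making this a harder comparison.

H(A) = 2.7829 bits
H(B) = 2.7791 bits

The distribution closer to uniform has higher entropy.
Answer: A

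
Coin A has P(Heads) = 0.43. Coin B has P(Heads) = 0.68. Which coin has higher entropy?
A

For binary distributions, entropy is maximized at p=0.5 and decreases as p moves toward 0 or 1.

H(A) = H(0.43) = 0.9858 bits
H(B) = H(0.68) = 0.9044 bits

Distribution A (p=0.43) is closer to uniform (p=0.5), so it has higher entropy.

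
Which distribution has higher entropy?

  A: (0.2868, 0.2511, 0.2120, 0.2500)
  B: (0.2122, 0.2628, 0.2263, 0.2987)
A

Both distributions are close to uniform, making this a harder comparison.

H(A) = 1.9919 bits
H(B) = 1.9871 bits

The distribution closer to uniform has higher entropy.
Answer: A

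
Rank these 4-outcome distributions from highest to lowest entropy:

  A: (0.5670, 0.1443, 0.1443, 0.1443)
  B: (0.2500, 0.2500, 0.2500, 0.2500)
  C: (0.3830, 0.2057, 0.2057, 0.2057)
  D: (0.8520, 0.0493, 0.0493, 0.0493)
B > C > A > D

Key insight: Entropy is maximized by uniform distributions and minimized by concentrated distributions.

Entropies:
  H(A) = 1.6733 bits
  H(B) = 2.0000 bits
  H(C) = 1.9381 bits
  H(D) = 0.8394 bits

Ranking: B > C > A > D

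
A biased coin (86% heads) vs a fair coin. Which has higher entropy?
Fair coin

The fair coin is uniform (p=0.5), maximizing binary entropy at 1 bit. The biased coin has H(0.86) ≈ 0.584 bits — its outcome is more predictable, so its entropy is lower.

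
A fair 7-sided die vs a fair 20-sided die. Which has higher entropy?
20-sided die

Both are uniform distributions; for uniform over n outcomes, H = log₂(n). H(7-sided) = log₂(7) = 2.807 bits and H(20-sided) = log₂(20) = 4.322 bits. More outcomes in a uniform distribution means higher entropy.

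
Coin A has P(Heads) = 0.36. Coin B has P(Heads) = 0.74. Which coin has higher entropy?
A

For binary distributions, entropy is maximized at p=0.5 and decreases as p moves toward 0 or 1.

H(A) = H(0.36) = 0.9427 bits
H(B) = H(0.74) = 0.8267 bits

Distribution A (p=0.36) is closer to uniform (p=0.5), so it has higher entropy.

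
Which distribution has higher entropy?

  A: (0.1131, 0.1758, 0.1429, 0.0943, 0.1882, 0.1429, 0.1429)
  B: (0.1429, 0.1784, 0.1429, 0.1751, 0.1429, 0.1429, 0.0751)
A

Both distributions are close to uniform, making this a harder comparison.

H(A) = 2.7744 bits
H(B) = 2.7685 bits

The distribution closer to uniform has higher entropy.
Answer: A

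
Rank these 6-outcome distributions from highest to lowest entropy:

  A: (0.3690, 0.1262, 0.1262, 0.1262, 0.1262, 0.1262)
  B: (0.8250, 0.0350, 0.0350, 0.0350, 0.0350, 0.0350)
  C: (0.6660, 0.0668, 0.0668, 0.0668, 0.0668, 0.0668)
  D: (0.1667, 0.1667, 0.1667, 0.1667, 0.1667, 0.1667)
D > A > C > B

Key insight: Entropy is maximized by uniform distributions and minimized by concentrated distributions.

Entropies:
  H(A) = 2.4150 bits
  H(B) = 1.0754 bits
  H(C) = 1.6945 bits
  H(D) = 2.5850 bits

Ranking: D > A > C > B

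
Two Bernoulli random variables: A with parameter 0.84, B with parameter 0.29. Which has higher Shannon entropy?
B

For binary distributions, entropy is maximized at p=0.5 and decreases as p moves toward 0 or 1.

H(A) = H(0.84) = 0.6343 bits
H(B) = H(0.29) = 0.8687 bits

Distribution B (p=0.29) is closer to uniform (p=0.5), so it has higher entropy.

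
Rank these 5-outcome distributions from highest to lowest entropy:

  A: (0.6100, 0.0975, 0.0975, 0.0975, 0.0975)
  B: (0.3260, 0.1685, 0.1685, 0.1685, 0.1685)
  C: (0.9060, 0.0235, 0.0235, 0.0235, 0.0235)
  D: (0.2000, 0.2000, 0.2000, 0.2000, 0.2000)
D > B > A > C

Key insight: Entropy is maximized by uniform distributions and minimized by concentrated distributions.

Entropies:
  H(A) = 1.7448 bits
  H(B) = 2.2588 bits
  H(C) = 0.6377 bits
  H(D) = 2.3219 bits

Ranking: D > B > A > C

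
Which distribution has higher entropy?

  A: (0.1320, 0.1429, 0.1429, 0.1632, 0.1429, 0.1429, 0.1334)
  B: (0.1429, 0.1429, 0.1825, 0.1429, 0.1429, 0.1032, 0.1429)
A

Both distributions are close to uniform, making this a harder comparison.

H(A) = 2.8043 bits
H(B) = 2.7913 bits

The distribution closer to uniform has higher entropy.
Answer: A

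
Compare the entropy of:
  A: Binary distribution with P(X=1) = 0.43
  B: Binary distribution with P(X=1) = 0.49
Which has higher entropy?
B

For binary distributions, entropy is maximized at p=0.5 and decreases as p moves toward 0 or 1.

H(A) = H(0.43) = 0.9858 bits
H(B) = H(0.49) = 0.9997 bits

Distribution B (p=0.49) is closer to uniform (p=0.5), so it has higher entropy.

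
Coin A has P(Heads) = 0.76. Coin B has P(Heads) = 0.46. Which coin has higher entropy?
B

For binary distributions, entropy is maximized at p=0.5 and decreases as p moves toward 0 or 1.

H(A) = H(0.76) = 0.7950 bits
H(B) = H(0.46) = 0.9954 bits

Distribution B (p=0.46) is closer to uniform (p=0.5), so it has higher entropy.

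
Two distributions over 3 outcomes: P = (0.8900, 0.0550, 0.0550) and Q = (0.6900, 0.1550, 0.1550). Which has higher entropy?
Q

P is highly concentrated on one outcome (89%), making it nearly deterministic. Q spreads its mass more evenly (max 69%). The more spread-out distribution has higher entropy: H(P) ≈ 0.610 bits, H(Q) ≈ 1.203 bits.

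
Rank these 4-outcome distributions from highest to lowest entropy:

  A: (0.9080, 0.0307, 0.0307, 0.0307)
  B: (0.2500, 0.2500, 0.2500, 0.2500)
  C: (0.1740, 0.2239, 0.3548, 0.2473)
B > C > A

Key insight: Entropy is maximized by uniform distributions and minimized by concentrated distributions.

- Uniform distributions have maximum entropy log₂(4) = 2.0000 bits
- The more "peaked" or concentrated a distribution, the lower its entropy

Entropies:
  H(A) = 0.5889 bits
  H(B) = 2.0000 bits
  H(C) = 1.9513 bits

Ranking: B > C > A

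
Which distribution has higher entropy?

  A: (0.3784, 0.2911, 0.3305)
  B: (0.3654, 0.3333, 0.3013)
B

Both distributions are close to uniform, making this a harder comparison.

H(A) = 1.5767 bits
H(B) = 1.5805 bits

The distribution closer to uniform has higher entropy.
Answer: B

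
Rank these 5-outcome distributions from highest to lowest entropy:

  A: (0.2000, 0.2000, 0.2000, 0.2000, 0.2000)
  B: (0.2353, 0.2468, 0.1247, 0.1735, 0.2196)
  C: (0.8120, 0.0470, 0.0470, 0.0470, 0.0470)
A > B > C

Key insight: Entropy is maximized by uniform distributions and minimized by concentrated distributions.

- Uniform distributions have maximum entropy log₂(5) = 2.3219 bits
- The more "peaked" or concentrated a distribution, the lower its entropy

Entropies:
  H(A) = 2.3219 bits
  H(B) = 2.2827 bits
  H(C) = 1.0733 bits

Ranking: A > B > C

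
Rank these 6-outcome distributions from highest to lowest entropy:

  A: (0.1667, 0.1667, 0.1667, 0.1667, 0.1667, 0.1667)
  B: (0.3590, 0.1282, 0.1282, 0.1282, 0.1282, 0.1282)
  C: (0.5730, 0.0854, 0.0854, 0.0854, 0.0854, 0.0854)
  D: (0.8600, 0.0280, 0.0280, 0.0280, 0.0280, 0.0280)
A > B > C > D

Key insight: Entropy is maximized by uniform distributions and minimized by concentrated distributions.

Entropies:
  H(A) = 2.5850 bits
  H(B) = 2.4302 bits
  H(C) = 1.9760 bits
  H(D) = 0.9093 bits

Ranking: A > B > C > D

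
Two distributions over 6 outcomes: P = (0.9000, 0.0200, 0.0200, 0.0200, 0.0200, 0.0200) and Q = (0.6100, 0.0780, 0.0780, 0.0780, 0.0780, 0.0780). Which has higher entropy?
Q

P is highly concentrated on one outcome (90%), making it nearly deterministic. Q spreads its mass more evenly (max 61%). The more spread-out distribution has higher entropy: H(P) ≈ 0.701 bits, H(Q) ≈ 1.870 bits.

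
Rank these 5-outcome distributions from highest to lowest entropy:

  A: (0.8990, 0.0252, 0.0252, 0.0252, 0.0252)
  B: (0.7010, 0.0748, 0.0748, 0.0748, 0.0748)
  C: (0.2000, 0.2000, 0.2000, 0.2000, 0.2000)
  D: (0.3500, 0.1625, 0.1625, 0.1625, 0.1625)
C > D > B > A

Key insight: Entropy is maximized by uniform distributions and minimized by concentrated distributions.

Entropies:
  H(A) = 0.6742 bits
  H(B) = 1.4781 bits
  H(C) = 2.3219 bits
  H(D) = 2.2341 bits

Ranking: C > D > B > A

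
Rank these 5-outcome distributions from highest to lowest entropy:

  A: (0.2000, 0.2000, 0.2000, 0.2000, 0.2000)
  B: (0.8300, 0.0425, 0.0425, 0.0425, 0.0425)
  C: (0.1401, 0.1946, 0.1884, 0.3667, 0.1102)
A > C > B

Key insight: Entropy is maximized by uniform distributions and minimized by concentrated distributions.

- Uniform distributions have maximum entropy log₂(5) = 2.3219 bits
- The more "peaked" or concentrated a distribution, the lower its entropy

Entropies:
  H(A) = 2.3219 bits
  H(B) = 0.9977 bits
  H(C) = 2.1918 bits

Ranking: A > C > B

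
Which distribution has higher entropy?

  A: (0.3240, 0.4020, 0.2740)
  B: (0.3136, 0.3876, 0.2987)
B

Both distributions are close to uniform, making this a harder comparison.

H(A) = 1.5671 bits
H(B) = 1.5754 bits

The distribution closer to uniform has higher entropy.
Answer: B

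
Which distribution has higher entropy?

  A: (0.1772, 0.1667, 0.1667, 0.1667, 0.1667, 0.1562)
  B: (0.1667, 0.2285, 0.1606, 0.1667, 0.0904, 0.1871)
A

Both distributions are close to uniform, making this a harder comparison.

H(A) = 2.5840 bits
H(B) = 2.5380 bits

The distribution closer to uniform has higher entropy.
Answer: A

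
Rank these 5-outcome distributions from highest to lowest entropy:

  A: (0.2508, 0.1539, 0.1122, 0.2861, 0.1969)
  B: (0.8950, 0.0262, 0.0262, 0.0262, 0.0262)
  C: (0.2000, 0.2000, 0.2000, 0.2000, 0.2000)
C > A > B

Key insight: Entropy is maximized by uniform distributions and minimized by concentrated distributions.

- Uniform distributions have maximum entropy log₂(5) = 2.3219 bits
- The more "peaked" or concentrated a distribution, the lower its entropy

Entropies:
  H(A) = 2.2483 bits
  H(B) = 0.6946 bits
  H(C) = 2.3219 bits

Ranking: C > A > B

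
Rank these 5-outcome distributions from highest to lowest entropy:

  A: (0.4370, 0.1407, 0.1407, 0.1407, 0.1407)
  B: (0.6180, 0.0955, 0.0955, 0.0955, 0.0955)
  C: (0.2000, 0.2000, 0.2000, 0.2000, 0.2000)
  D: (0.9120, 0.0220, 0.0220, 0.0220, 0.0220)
C > A > B > D

Key insight: Entropy is maximized by uniform distributions and minimized by concentrated distributions.

Entropies:
  H(A) = 2.1145 bits
  H(B) = 1.7234 bits
  H(C) = 2.3219 bits
  H(D) = 0.6058 bits

Ranking: C > A > B > D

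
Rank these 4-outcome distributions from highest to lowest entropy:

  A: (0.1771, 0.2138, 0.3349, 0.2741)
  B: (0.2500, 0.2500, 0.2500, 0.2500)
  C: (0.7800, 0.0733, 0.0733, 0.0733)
B > A > C

Key insight: Entropy is maximized by uniform distributions and minimized by concentrated distributions.

- Uniform distributions have maximum entropy log₂(4) = 2.0000 bits
- The more "peaked" or concentrated a distribution, the lower its entropy

Entropies:
  H(A) = 1.9586 bits
  H(B) = 2.0000 bits
  H(C) = 1.1089 bits

Ranking: B > A > C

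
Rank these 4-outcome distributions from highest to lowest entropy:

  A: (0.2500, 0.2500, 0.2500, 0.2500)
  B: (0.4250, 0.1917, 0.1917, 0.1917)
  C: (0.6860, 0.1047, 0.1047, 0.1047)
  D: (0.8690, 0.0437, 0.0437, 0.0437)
A > B > C > D

Key insight: Entropy is maximized by uniform distributions and minimized by concentrated distributions.

Entropies:
  H(A) = 2.0000 bits
  H(B) = 1.8951 bits
  H(C) = 1.3954 bits
  H(D) = 0.7678 bits

Ranking: A > B > C > D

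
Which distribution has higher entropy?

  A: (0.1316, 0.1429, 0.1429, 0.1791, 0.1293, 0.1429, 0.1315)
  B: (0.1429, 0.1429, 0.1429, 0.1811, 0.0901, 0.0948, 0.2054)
A

Both distributions are close to uniform, making this a harder comparison.

H(A) = 2.7989 bits
H(B) = 2.7538 bits

The distribution closer to uniform has higher entropy.
Answer: A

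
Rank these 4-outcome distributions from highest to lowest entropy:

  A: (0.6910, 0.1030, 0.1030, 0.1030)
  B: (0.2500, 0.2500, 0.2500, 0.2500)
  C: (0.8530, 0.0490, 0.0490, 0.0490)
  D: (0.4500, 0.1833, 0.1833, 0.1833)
B > D > A > C

Key insight: Entropy is maximized by uniform distributions and minimized by concentrated distributions.

Entropies:
  H(A) = 1.3818 bits
  H(B) = 2.0000 bits
  H(C) = 0.8353 bits
  H(D) = 1.8645 bits

Ranking: B > D > A > C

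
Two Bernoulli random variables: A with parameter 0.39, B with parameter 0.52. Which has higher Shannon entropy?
B

For binary distributions, entropy is maximized at p=0.5 and decreases as p moves toward 0 or 1.

H(A) = H(0.39) = 0.9648 bits
H(B) = H(0.52) = 0.9988 bits

Distribution B (p=0.52) is closer to uniform (p=0.5), so it has higher entropy.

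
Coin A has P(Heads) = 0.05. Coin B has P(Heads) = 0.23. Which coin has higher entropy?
B

For binary distributions, entropy is maximized at p=0.5 and decreases as p moves toward 0 or 1.

H(A) = H(0.05) = 0.2864 bits
H(B) = H(0.23) = 0.7780 bits

Distribution B (p=0.23) is closer to uniform (p=0.5), so it has higher entropy.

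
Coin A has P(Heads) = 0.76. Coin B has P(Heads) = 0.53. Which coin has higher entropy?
B

For binary distributions, entropy is maximized at p=0.5 and decreases as p moves toward 0 or 1.

H(A) = H(0.76) = 0.7950 bits
H(B) = H(0.53) = 0.9974 bits

Distribution B (p=0.53) is closer to uniform (p=0.5), so it has higher entropy.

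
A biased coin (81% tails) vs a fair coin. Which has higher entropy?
Fair coin

The fair coin is uniform (p=0.5), maximizing binary entropy at 1 bit. The biased coin has H(0.81) ≈ 0.701 bits — its outcome is more predictable, so its entropy is lower.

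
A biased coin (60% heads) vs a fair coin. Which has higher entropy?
Fair coin

The fair coin is uniform (p=0.5), maximizing binary entropy at 1 bit. The biased coin has H(0.60) ≈ 0.971 bits — its outcome is more predictable, so its entropy is lower.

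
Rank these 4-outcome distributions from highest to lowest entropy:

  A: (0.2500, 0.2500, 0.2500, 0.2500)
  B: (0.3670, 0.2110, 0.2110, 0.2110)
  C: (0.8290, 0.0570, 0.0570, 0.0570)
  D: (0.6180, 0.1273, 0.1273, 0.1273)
A > B > D > C

Key insight: Entropy is maximized by uniform distributions and minimized by concentrated distributions.

Entropies:
  H(A) = 2.0000 bits
  H(B) = 1.9516 bits
  H(C) = 0.9310 bits
  H(D) = 1.5649 bits

Ranking: A > B > D > C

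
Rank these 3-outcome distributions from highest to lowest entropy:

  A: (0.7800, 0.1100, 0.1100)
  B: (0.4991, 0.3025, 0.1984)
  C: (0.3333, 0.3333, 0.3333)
C > B > A

Key insight: Entropy is maximized by uniform distributions and minimized by concentrated distributions.

- Uniform distributions have maximum entropy log₂(3) = 1.5850 bits
- The more "peaked" or concentrated a distribution, the lower its entropy

Entropies:
  H(A) = 0.9802 bits
  H(B) = 1.4852 bits
  H(C) = 1.5850 bits

Ranking: C > B > A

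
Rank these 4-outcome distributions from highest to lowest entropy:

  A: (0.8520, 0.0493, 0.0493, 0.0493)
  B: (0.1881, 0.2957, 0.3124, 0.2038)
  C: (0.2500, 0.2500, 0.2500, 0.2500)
C > B > A

Key insight: Entropy is maximized by uniform distributions and minimized by concentrated distributions.

- Uniform distributions have maximum entropy log₂(4) = 2.0000 bits
- The more "peaked" or concentrated a distribution, the lower its entropy

Entropies:
  H(A) = 0.8394 bits
  H(B) = 1.9652 bits
  H(C) = 2.0000 bits

Ranking: C > B > A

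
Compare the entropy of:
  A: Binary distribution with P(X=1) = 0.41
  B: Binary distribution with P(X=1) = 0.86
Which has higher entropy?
A

For binary distributions, entropy is maximized at p=0.5 and decreases as p moves toward 0 or 1.

H(A) = H(0.41) = 0.9765 bits
H(B) = H(0.86) = 0.5842 bits

Distribution A (p=0.41) is closer to uniform (p=0.5), so it has higher entropy.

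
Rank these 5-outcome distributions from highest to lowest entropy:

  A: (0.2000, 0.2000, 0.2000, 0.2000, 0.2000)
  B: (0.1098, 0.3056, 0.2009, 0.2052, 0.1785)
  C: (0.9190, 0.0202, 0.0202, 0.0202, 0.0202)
A > B > C

Key insight: Entropy is maximized by uniform distributions and minimized by concentrated distributions.

- Uniform distributions have maximum entropy log₂(5) = 2.3219 bits
- The more "peaked" or concentrated a distribution, the lower its entropy

Entropies:
  H(A) = 2.3219 bits
  H(B) = 2.2504 bits
  H(C) = 0.5677 bits

Ranking: A > B > C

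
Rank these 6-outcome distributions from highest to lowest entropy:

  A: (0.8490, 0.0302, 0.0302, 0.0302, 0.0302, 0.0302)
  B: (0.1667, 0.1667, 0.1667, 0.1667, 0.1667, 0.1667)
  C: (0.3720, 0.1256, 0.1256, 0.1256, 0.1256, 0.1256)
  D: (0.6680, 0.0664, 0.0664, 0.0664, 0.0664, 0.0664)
B > C > D > A

Key insight: Entropy is maximized by uniform distributions and minimized by concentrated distributions.

Entropies:
  H(A) = 0.9629 bits
  H(B) = 2.5850 bits
  H(C) = 2.4104 bits
  H(D) = 1.6878 bits

Ranking: B > C > D > A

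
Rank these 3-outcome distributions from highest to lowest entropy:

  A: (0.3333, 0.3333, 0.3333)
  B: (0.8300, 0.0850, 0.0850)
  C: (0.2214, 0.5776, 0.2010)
A > C > B

Key insight: Entropy is maximized by uniform distributions and minimized by concentrated distributions.

- Uniform distributions have maximum entropy log₂(3) = 1.5850 bits
- The more "peaked" or concentrated a distribution, the lower its entropy

Entropies:
  H(A) = 1.5850 bits
  H(B) = 0.8277 bits
  H(C) = 1.4042 bits

Ranking: A > C > B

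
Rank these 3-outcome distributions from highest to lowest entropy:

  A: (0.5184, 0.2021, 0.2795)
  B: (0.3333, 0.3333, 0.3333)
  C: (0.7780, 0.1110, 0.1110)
B > A > C

Key insight: Entropy is maximized by uniform distributions and minimized by concentrated distributions.

- Uniform distributions have maximum entropy log₂(3) = 1.5850 bits
- The more "peaked" or concentrated a distribution, the lower its entropy

Entropies:
  H(A) = 1.4716 bits
  H(B) = 1.5850 bits
  H(C) = 0.9858 bits

Ranking: B > A > C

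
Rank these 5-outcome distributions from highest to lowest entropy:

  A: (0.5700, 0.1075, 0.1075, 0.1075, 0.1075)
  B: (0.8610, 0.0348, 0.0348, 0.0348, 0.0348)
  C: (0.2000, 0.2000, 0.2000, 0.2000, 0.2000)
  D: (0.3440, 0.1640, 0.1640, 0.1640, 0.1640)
C > D > A > B

Key insight: Entropy is maximized by uniform distributions and minimized by concentrated distributions.

Entropies:
  H(A) = 1.8458 bits
  H(B) = 0.8596 bits
  H(C) = 2.3219 bits
  H(D) = 2.2406 bits

Ranking: C > D > A > B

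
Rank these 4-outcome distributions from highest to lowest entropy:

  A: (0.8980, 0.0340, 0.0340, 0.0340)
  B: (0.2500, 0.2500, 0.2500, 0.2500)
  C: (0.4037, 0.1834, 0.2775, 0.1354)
B > C > A

Key insight: Entropy is maximized by uniform distributions and minimized by concentrated distributions.

- Uniform distributions have maximum entropy log₂(4) = 2.0000 bits
- The more "peaked" or concentrated a distribution, the lower its entropy

Entropies:
  H(A) = 0.6370 bits
  H(B) = 2.0000 bits
  H(C) = 1.8809 bits

Ranking: B > C > A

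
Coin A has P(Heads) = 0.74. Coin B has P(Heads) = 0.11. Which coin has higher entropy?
A

For binary distributions, entropy is maximized at p=0.5 and decreases as p moves toward 0 or 1.

H(A) = H(0.74) = 0.8267 bits
H(B) = H(0.11) = 0.4999 bits

Distribution A (p=0.74) is closer to uniform (p=0.5), so it has higher entropy.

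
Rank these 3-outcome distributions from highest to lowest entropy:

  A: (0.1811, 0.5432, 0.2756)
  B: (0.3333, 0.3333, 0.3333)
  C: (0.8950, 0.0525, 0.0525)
B > A > C

Key insight: Entropy is maximized by uniform distributions and minimized by concentrated distributions.

- Uniform distributions have maximum entropy log₂(3) = 1.5850 bits
- The more "peaked" or concentrated a distribution, the lower its entropy

Entropies:
  H(A) = 1.4372 bits
  H(B) = 1.5850 bits
  H(C) = 0.5896 bits

Ranking: B > A > C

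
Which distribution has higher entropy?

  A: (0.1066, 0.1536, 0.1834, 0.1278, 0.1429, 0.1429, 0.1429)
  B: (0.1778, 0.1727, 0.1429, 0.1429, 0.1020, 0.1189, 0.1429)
A

Both distributions are close to uniform, making this a harder comparison.

H(A) = 2.7907 bits
H(B) = 2.7850 bits

The distribution closer to uniform has higher entropy.
Answer: A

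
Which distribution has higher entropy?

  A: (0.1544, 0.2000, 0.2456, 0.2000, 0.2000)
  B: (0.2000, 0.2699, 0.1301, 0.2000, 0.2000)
A

Both distributions are close to uniform, making this a harder comparison.

H(A) = 2.3068 bits
H(B) = 2.2859 bits

The distribution closer to uniform has higher entropy.
Answer: A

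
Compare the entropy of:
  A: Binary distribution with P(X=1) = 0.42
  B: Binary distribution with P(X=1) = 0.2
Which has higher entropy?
A

For binary distributions, entropy is maximized at p=0.5 and decreases as p moves toward 0 or 1.

H(A) = H(0.42) = 0.9815 bits
H(B) = H(0.2) = 0.7219 bits

Distribution A (p=0.42) is closer to uniform (p=0.5), so it has higher entropy.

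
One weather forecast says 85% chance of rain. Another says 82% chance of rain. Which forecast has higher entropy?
82% forecast

Treat each forecast as a Bernoulli distribution. Binary entropy is maximized at p=0.5 and falls off symmetrically toward 0 or 1. The 82% forecast is closer to 50%, so it is more uncertain. H(85%) ≈ 0.610 bits, H(82%) ≈ 0.680 bits.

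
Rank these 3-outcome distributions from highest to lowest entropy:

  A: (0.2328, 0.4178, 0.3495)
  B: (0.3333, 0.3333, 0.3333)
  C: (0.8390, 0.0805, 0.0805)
B > A > C

Key insight: Entropy is maximized by uniform distributions and minimized by concentrated distributions.

- Uniform distributions have maximum entropy log₂(3) = 1.5850 bits
- The more "peaked" or concentrated a distribution, the lower its entropy

Entropies:
  H(A) = 1.5456 bits
  H(B) = 1.5850 bits
  H(C) = 0.7977 bits

Ranking: B > A > C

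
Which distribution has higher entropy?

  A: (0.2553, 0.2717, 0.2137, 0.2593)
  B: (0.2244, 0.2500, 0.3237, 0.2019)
A

Both distributions are close to uniform, making this a harder comparison.

H(A) = 1.9944 bits
H(B) = 1.9766 bits

The distribution closer to uniform has higher entropy.
Answer: A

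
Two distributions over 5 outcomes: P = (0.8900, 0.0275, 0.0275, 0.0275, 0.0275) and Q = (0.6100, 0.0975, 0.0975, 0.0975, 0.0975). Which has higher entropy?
Q

P is highly concentrated on one outcome (89%), making it nearly deterministic. Q spreads its mass more evenly (max 61%). The more spread-out distribution has higher entropy: H(P) ≈ 0.720 bits, H(Q) ≈ 1.745 bits.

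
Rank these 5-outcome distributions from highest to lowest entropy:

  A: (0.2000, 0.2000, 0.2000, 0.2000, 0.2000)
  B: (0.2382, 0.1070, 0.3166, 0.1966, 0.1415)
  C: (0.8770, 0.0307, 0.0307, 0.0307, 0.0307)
A > B > C

Key insight: Entropy is maximized by uniform distributions and minimized by concentrated distributions.

- Uniform distributions have maximum entropy log₂(5) = 2.3219 bits
- The more "peaked" or concentrated a distribution, the lower its entropy

Entropies:
  H(A) = 2.3219 bits
  H(B) = 2.2240 bits
  H(C) = 0.7839 bits

Ranking: A > B > C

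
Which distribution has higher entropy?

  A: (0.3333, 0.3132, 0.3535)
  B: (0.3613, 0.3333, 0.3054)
A

Both distributions are close to uniform, making this a harder comparison.

H(A) = 1.5832 bits
H(B) = 1.5816 bits

The distribution closer to uniform has higher entropy.
Answer: A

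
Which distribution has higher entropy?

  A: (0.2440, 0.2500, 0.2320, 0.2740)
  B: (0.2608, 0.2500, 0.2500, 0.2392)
B

Both distributions are close to uniform, making this a harder comparison.

H(A) = 1.9973 bits
H(B) = 1.9993 bits

The distribution closer to uniform has higher entropy.
Answer: B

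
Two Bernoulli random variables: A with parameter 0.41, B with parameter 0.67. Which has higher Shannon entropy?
A

For binary distributions, entropy is maximized at p=0.5 and decreases as p moves toward 0 or 1.

H(A) = H(0.41) = 0.9765 bits
H(B) = H(0.67) = 0.9149 bits

Distribution A (p=0.41) is closer to uniform (p=0.5), so it has higher entropy.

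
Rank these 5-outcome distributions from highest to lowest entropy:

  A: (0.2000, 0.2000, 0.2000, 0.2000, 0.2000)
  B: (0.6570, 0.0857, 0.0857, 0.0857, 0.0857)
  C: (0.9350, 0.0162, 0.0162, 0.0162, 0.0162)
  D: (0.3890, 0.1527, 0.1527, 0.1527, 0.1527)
A > D > B > C

Key insight: Entropy is maximized by uniform distributions and minimized by concentrated distributions.

Entropies:
  H(A) = 2.3219 bits
  H(B) = 1.6137 bits
  H(C) = 0.4770 bits
  H(D) = 2.1862 bits

Ranking: A > D > B > C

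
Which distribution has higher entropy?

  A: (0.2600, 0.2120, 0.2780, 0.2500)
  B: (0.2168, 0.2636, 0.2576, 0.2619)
B

Both distributions are close to uniform, making this a harder comparison.

H(A) = 1.9931 bits
H(B) = 1.9956 bits

The distribution closer to uniform has higher entropy.
Answer: B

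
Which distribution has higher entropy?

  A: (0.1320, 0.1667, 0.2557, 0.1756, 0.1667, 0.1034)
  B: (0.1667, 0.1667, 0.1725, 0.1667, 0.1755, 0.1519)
B

Both distributions are close to uniform, making this a harder comparison.

H(A) = 2.5295 bits
H(B) = 2.5835 bits

The distribution closer to uniform has higher entropy.
Answer: B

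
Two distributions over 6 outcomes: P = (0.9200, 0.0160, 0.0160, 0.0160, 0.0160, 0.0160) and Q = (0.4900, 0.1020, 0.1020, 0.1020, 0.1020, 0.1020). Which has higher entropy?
Q

P is highly concentrated on one outcome (92%), making it nearly deterministic. Q spreads its mass more evenly (max 49%). The more spread-out distribution has higher entropy: H(P) ≈ 0.588 bits, H(Q) ≈ 2.184 bits.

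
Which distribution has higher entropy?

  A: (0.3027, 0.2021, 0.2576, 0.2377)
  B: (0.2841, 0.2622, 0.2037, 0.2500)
B

Both distributions are close to uniform, making this a harder comparison.

H(A) = 1.9848 bits
H(B) = 1.9898 bits

The distribution closer to uniform has higher entropy.
Answer: B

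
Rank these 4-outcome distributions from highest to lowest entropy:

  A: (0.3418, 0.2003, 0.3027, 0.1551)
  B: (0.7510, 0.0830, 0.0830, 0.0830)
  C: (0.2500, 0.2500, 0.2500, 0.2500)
C > A > B

Key insight: Entropy is maximized by uniform distributions and minimized by concentrated distributions.

- Uniform distributions have maximum entropy log₂(4) = 2.0000 bits
- The more "peaked" or concentrated a distribution, the lower its entropy

Entropies:
  H(A) = 1.9330 bits
  H(B) = 1.2043 bits
  H(C) = 2.0000 bits

Ranking: C > A > B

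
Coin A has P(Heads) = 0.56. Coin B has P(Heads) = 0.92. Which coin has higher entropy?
A

For binary distributions, entropy is maximized at p=0.5 and decreases as p moves toward 0 or 1.

H(A) = H(0.56) = 0.9896 bits
H(B) = H(0.92) = 0.4022 bits

Distribution A (p=0.56) is closer to uniform (p=0.5), so it has higher entropy.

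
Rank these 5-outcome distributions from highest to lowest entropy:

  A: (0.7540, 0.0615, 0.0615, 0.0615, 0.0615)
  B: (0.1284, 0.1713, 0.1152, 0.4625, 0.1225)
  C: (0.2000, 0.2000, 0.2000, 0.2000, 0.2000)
C > B > A

Key insight: Entropy is maximized by uniform distributions and minimized by concentrated distributions.

- Uniform distributions have maximum entropy log₂(5) = 2.3219 bits
- The more "peaked" or concentrated a distribution, the lower its entropy

Entropies:
  H(A) = 1.2969 bits
  H(B) = 2.0611 bits
  H(C) = 2.3219 bits

Ranking: C > B > A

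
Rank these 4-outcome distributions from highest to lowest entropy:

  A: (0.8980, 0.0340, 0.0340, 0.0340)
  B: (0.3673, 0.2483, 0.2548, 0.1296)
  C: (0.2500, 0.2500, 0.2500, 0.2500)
C > B > A

Key insight: Entropy is maximized by uniform distributions and minimized by concentrated distributions.

- Uniform distributions have maximum entropy log₂(4) = 2.0000 bits
- The more "peaked" or concentrated a distribution, the lower its entropy

Entropies:
  H(A) = 0.6370 bits
  H(B) = 1.9145 bits
  H(C) = 2.0000 bits

Ranking: C > B > A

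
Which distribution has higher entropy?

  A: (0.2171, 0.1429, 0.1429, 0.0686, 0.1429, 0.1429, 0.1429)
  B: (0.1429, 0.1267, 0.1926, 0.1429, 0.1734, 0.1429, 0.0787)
B

Both distributions are close to uniform, making this a harder comparison.

H(A) = 2.7489 bits
H(B) = 2.7655 bits

The distribution closer to uniform has higher entropy.
Answer: B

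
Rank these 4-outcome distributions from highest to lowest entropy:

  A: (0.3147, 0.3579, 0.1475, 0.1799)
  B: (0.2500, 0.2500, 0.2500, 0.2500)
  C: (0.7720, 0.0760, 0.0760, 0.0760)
B > A > C

Key insight: Entropy is maximized by uniform distributions and minimized by concentrated distributions.

- Uniform distributions have maximum entropy log₂(4) = 2.0000 bits
- The more "peaked" or concentrated a distribution, the lower its entropy

Entropies:
  H(A) = 1.9080 bits
  H(B) = 2.0000 bits
  H(C) = 1.1359 bits

Ranking: B > A > C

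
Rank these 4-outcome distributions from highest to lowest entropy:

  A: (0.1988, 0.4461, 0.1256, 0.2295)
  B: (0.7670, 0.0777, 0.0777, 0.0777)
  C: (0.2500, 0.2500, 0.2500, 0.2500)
C > A > B

Key insight: Entropy is maximized by uniform distributions and minimized by concentrated distributions.

- Uniform distributions have maximum entropy log₂(4) = 2.0000 bits
- The more "peaked" or concentrated a distribution, the lower its entropy

Entropies:
  H(A) = 1.8461 bits
  H(B) = 1.1525 bits
  H(C) = 2.0000 bits

Ranking: C > A > B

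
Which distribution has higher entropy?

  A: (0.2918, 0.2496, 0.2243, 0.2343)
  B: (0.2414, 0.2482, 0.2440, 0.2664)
B

Both distributions are close to uniform, making this a harder comparison.

H(A) = 1.9925 bits
H(B) = 1.9989 bits

The distribution closer to uniform has higher entropy.
Answer: B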